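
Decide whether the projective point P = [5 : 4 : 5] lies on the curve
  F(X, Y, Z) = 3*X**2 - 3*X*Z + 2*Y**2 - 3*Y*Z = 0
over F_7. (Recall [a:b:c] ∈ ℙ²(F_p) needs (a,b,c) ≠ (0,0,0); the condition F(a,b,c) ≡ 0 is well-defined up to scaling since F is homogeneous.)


F(5,4,5) ≡ 0 (mod 7); P is on the curve.

Evaluate F(5, 4, 5) term-by-term (mod 7).
  3*X**2 ↦ 3·25·1·1 = 75
  -3*X*Z ↦ -3·5·1·5 = -75
  2*Y**2 ↦ 2·1·16·1 = 32
  -3*Y*Z ↦ -3·1·4·5 = -60
Sum: F(5, 4, 5) = (75) + (-75) + (32) + (-60) = -28.
Reducing mod 7: -28 ≡ 0 (mod 7).
Since F(a, b, c) ≡ 0 (mod 7), P lies on the curve.


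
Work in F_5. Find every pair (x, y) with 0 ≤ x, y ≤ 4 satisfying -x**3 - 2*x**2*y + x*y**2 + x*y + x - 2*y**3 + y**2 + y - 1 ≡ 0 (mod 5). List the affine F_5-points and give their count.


Affine F_5-points: {(3, 0), (3, 3), (3, 4), (4, 1)}; count = 4.

For each of the 25 pairs (x, y) ∈ F_5², evaluate f(x, y) mod 5. Record the zeros.
  x = 0: [0↦4, 1↦4, 2↦4, 3↦2, 4↦1]  zeros at y ∈ ∅
  x = 1: [0↦4, 1↦4, 2↦1, 3↦3, 4↦3]  zeros at y ∈ ∅
  x = 2: [0↦3, 1↦4, 2↦4, 3↦1, 4↦3]  zeros at y ∈ ∅
  x = 3: [0↦0, 1↦3, 2↦2, 3↦0, 4↦0]  zeros at y ∈ {0, 3, 4}
  x = 4: [0↦4, 1↦0, 2↦4, 3↦4, 4↦3]  zeros at y ∈ {1}
Collecting zeros: affine points = {(3, 0), (3, 3), (3, 4), (4, 1)}.
Total count |C(F_5)_aff| = 4.


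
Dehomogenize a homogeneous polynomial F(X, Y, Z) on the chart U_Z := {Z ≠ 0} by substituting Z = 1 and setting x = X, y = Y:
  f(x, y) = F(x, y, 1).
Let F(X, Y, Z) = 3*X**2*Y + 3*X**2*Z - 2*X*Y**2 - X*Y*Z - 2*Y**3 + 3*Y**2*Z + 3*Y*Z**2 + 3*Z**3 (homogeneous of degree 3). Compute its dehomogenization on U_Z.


f(x, y) = 3*x**2*y + 3*x**2 - 2*x*y**2 - x*y - 2*y**3 + 3*y**2 + 3*y + 3

On U_Z we set Z = 1. Each monomial c·X^i·Y^j·Z^k in F becomes c·x^i·y^j·1^k = c·x^i·y^j.
Substituting Z = 1: F(X, Y, 1) = 3*x**2*y + 3*x**2 - 2*x*y**2 - x*y - 2*y**3 + 3*y**2 + 3*y + 3.
Note: deg(f) ≤ deg(F) = 3; strict inequality happens when F is divisible by Z (lost terms).


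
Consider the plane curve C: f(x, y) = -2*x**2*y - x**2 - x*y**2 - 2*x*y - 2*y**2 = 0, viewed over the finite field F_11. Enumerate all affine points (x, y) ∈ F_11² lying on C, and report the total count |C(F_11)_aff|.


Affine F_11-points: {(0, 0), (1, 7), (1, 10), (2, 2), (2, 6), (3, 2), (7, 6), (8, 5), (8, 7), (9, 10)}; count = 10.

For each of the 121 pairs (x, y) ∈ F_11², evaluate f(x, y) mod 11. Record the zeros.
  x = 0: [0↦0, 1↦9, 2↦3, 3↦4, 4↦1, 5↦5, 6↦5, 7↦1, 8↦4, 9↦3, 10↦9]  zeros at y ∈ {0}
  x = 1: [0↦10, 1↦3, 2↦1, 3↦4, 4↦1, 5↦3, 6↦10, 7↦0, 8↦6, 9↦6, 10↦0]  zeros at y ∈ {7, 10}
  x = 2: [0↦7, 1↦2, 2↦0, 3↦1, 4↦5, 5↦1, 6↦0, 7↦2, 8↦7, 9↦4, 10↦4]  zeros at y ∈ {2, 6}
  x = 3: [0↦2, 1↦6, 2↦0, 3↦6, 4↦2, 5↦10, 6↦8, 7↦7, 8↦7, 9↦8, 10↦10]  zeros at y ∈ {2}
  x = 4: [0↦6, 1↦4, 2↦1, 3↦8, 4↦3, 5↦8, 6↦1, 7↦4, 8↦6, 9↦7, 10↦7]  zeros at y ∈ ∅
  x = 5: [0↦8, 1↦7, 2↦3, 3↦7, 4↦8, 5↦6, 6↦1, 7↦4, 8↦4, 9↦1, 10↦6]  zeros at y ∈ ∅
  x = 6: [0↦8, 1↦4, 2↦6, 3↦3, 4↦6, 5↦4, 6↦8, 7↦7, 8↦1, 9↦1, 10↦7]  zeros at y ∈ ∅
  x = 7: [0↦6, 1↦6, 2↦10, 3↦7, 4↦8, 5↦2, 6↦0, 7↦2, 8↦8, 9↦7, 10↦10]  zeros at y ∈ {6}
  x = 8: [0↦2, 1↦2, 2↦4, 3↦8, 4↦3, 5↦0, 6↦10, 7↦0, 8↦3, 9↦8, 10↦4]  zeros at y ∈ {5, 7}
  x = 9: [0↦7, 1↦3, 2↦10, 3↦6, 4↦2, 5↦9, 6↦5, 7↦1, 8↦8, 9↦4, 10↦0]  zeros at y ∈ {10}
  x = 10: [0↦10, 1↦9, 2↦6, 3↦1, 4↦5, 5↦7, 6↦7, 7↦5, 8↦1, 9↦6, 10↦9]  zeros at y ∈ ∅
Collecting zeros: affine points = {(0, 0), (1, 7), (1, 10), (2, 2), (2, 6), (3, 2), (7, 6), (8, 5), (8, 7), (9, 10)}.
Total count |C(F_11)_aff| = 10.


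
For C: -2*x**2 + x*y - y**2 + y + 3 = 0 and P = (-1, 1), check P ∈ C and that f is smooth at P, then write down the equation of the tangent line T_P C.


Tangent line at P: 5*x - 2*y + 7 = 0.

Step 1: f(-1, 1) = 0, so P lies on C.
Step 2: partial derivatives
  f_x(x, y) = -4*x + y, f_y(x, y) = x - 2*y + 1.
  f_x(P) = 5, f_y(P) = -2 (gradient nonzero, so P is smooth).
Step 3: tangent line at P: 5·(x − -1) + -2·(y − 1) = 0.
Expanding: 5*x - 2*y + 7 = 0.


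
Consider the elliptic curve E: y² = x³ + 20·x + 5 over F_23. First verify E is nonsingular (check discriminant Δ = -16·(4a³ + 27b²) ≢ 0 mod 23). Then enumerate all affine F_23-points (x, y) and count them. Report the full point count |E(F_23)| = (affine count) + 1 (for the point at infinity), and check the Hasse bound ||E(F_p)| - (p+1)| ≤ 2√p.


Affine points = {(1, 7), (1, 16), (3, 0), (5, 0), (10, 3), (10, 20), (12, 8), (12, 15), (13, 1), (13, 22), (14, 4), (14, 19), (15, 0), (21, 7), (21, 16)}; affine count = 15; |E(F_23)| = 16.

Discriminant check: Δ ∝ 4a³ + 27b² = 4·20³ + 27·5² = 4·8000 + 27·25 ≡ 15 (mod 23). Nonzero ⇒ E is nonsingular.
For each x ∈ F_23, compute rhs = x³ + 20·x + 5 mod 23, then count y ∈ F_23 with y² ≡ rhs.
  x = 0: rhs = 5, matching y values: none (0 points).
  x = 1: rhs = 3, matching y values: 7, 16 (2 points).
  x = 2: rhs = 7, matching y values: none (0 points).
  x = 3: rhs = 0, matching y values: 0 (1 points).
  x = 4: rhs = 11, matching y values: none (0 points).
  x = 5: rhs = 0, matching y values: 0 (1 points).
  x = 6: rhs = 19, matching y values: none (0 points).
  x = 7: rhs = 5, matching y values: none (0 points).
  x = 8: rhs = 10, matching y values: none (0 points).
  x = 9: rhs = 17, matching y values: none (0 points).
  x = 10: rhs = 9, matching y values: 3, 20 (2 points).
  x = 11: rhs = 15, matching y values: none (0 points).
  x = 12: rhs = 18, matching y values: 8, 15 (2 points).
  x = 13: rhs = 1, matching y values: 1, 22 (2 points).
  x = 14: rhs = 16, matching y values: 4, 19 (2 points).
  x = 15: rhs = 0, matching y values: 0 (1 points).
  x = 16: rhs = 5, matching y values: none (0 points).
  x = 17: rhs = 14, matching y values: none (0 points).
  x = 18: rhs = 10, matching y values: none (0 points).
  x = 19: rhs = 22, matching y values: none (0 points).
  x = 20: rhs = 10, matching y values: none (0 points).
  x = 21: rhs = 3, matching y values: 7, 16 (2 points).
  x = 22: rhs = 7, matching y values: none (0 points).
Total affine count: 15.
Full point count |E(F_23)| = 15 + 1 = 16.
Hasse bound: |16 − (23+1)| = |-8| = 8 ≤ 2√23 ≈ 9.5917 ✓.


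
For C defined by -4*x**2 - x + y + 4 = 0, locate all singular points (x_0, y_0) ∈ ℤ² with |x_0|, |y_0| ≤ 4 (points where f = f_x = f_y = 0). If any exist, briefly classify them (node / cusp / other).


No singular points in the scanned grid; C is smooth there.

Compute partial derivatives:
  f_x = -8*x - 1.
  f_y = 1.
f_y = 1 is a nonzero constant, so f_y never vanishes: no point (x, y) can satisfy f = f_x = f_y = 0. In particular no (x, y) ∈ {−4, ..., 4}² is singular; the curve is smooth.


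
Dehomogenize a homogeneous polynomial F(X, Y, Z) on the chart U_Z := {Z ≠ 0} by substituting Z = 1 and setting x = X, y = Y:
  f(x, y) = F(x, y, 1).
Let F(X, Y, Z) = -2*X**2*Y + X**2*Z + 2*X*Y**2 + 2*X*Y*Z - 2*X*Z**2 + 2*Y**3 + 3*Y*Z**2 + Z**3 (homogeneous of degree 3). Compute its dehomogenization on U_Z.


f(x, y) = -2*x**2*y + x**2 + 2*x*y**2 + 2*x*y - 2*x + 2*y**3 + 3*y + 1

On U_Z we set Z = 1. Each monomial c·X^i·Y^j·Z^k in F becomes c·x^i·y^j·1^k = c·x^i·y^j.
Substituting Z = 1: F(X, Y, 1) = -2*x**2*y + x**2 + 2*x*y**2 + 2*x*y - 2*x + 2*y**3 + 3*y + 1.
Note: deg(f) ≤ deg(F) = 3; strict inequality happens when F is divisible by Z (lost terms).


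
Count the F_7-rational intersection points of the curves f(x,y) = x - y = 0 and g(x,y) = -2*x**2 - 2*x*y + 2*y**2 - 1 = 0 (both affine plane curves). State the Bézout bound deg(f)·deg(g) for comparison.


Common zeros: ∅; count = 0; Bézout bound = 2.

deg(f) = 1, deg(g) = 2, so Bézout bound = 2.
Scan x ∈ F_7. For each x, list the y ∈ F_7 with f(x, y) ≡ 0 and those with g(x, y) ≡ 0 (mod 7); the common zeros in that column are the intersection.
  x = 0: f ≡ 0 at y ∈ {0}; g ≡ 0 at y ∈ {2, 5}; common: ∅.
  x = 1: f ≡ 0 at y ∈ {1}; g ≡ 0 at y ∈ {4}; common: ∅.
  x = 2: f ≡ 0 at y ∈ {2}; g ≡ 0 at y ∈ {4, 5}; common: ∅.
  x = 3: f ≡ 0 at y ∈ {3}; g ≡ 0 at y ∈ ∅; common: ∅.
  x = 4: f ≡ 0 at y ∈ {4}; g ≡ 0 at y ∈ ∅; common: ∅.
  x = 5: f ≡ 0 at y ∈ {5}; g ≡ 0 at y ∈ {2, 3}; common: ∅.
  x = 6: f ≡ 0 at y ∈ {6}; g ≡ 0 at y ∈ {3}; common: ∅.
Collecting: common zeros = ∅, so the count is 0.
Comparison with the Bézout bound: 0 ≤ 2 = deg(f)·deg(g), as expected for curves with no common component (the affine F_7-count falls short of the bound because intersections may lie at infinity, over extension fields, or carry multiplicity).


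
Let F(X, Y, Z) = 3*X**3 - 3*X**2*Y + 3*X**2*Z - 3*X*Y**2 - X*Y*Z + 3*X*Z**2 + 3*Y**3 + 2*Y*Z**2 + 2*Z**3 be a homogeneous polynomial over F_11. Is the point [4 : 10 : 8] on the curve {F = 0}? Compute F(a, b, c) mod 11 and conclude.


F(4,10,8) ≡ 6 (mod 11); P is NOT on the curve.

Evaluate F(4, 10, 8) term-by-term (mod 11).
  3*X**3 ↦ 3·64·1·1 = 192
  -3*X**2*Y ↦ -3·16·10·1 = -480
  3*X**2*Z ↦ 3·16·1·8 = 384
  -3*X*Y**2 ↦ -3·4·100·1 = -1200
  -X*Y*Z ↦ -1·4·10·8 = -320
  3*X*Z**2 ↦ 3·4·1·64 = 768
  3*Y**3 ↦ 3·1·1000·1 = 3000
  2*Y*Z**2 ↦ 2·1·10·64 = 1280
  2*Z**3 ↦ 2·1·1·512 = 1024
Sum: F(4, 10, 8) = (192) + (-480) + (384) + (-1200) + (-320) + (768) + (3000) + (1280) + (1024) = 4648.
Reducing mod 11: 4648 ≡ 6 (mod 11).
Since F(a, b, c) ≡ 6 ≠ 0 (mod 11), P does NOT lie on the curve.


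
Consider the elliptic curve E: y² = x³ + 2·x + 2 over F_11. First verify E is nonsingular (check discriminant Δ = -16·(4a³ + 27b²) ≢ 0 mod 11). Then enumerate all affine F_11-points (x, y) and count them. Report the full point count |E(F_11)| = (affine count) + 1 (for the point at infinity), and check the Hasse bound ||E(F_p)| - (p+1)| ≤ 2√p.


Affine points = {(1, 4), (1, 7), (2, 5), (2, 6), (5, 4), (5, 7), (9, 1), (9, 10)}; affine count = 8; |E(F_11)| = 9.

Discriminant check: Δ ∝ 4a³ + 27b² = 4·2³ + 27·2² = 4·8 + 27·4 ≡ 8 (mod 11). Nonzero ⇒ E is nonsingular.
For each x ∈ F_11, compute rhs = x³ + 2·x + 2 mod 11, then count y ∈ F_11 with y² ≡ rhs.
  x = 0: rhs = 2, matching y values: none (0 points).
  x = 1: rhs = 5, matching y values: 4, 7 (2 points).
  x = 2: rhs = 3, matching y values: 5, 6 (2 points).
  x = 3: rhs = 2, matching y values: none (0 points).
  x = 4: rhs = 8, matching y values: none (0 points).
  x = 5: rhs = 5, matching y values: 4, 7 (2 points).
  x = 6: rhs = 10, matching y values: none (0 points).
  x = 7: rhs = 7, matching y values: none (0 points).
  x = 8: rhs = 2, matching y values: none (0 points).
  x = 9: rhs = 1, matching y values: 1, 10 (2 points).
  x = 10: rhs = 10, matching y values: none (0 points).
Total affine count: 8.
Full point count |E(F_11)| = 8 + 1 = 9.
Hasse bound: |9 − (11+1)| = |-3| = 3 ≤ 2√11 ≈ 6.6332 ✓.


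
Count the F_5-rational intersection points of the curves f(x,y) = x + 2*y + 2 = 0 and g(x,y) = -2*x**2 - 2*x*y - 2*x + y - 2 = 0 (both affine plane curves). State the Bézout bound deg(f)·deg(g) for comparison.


Common zeros: ∅; count = 0; Bézout bound = 2.

deg(f) = 1, deg(g) = 2, so Bézout bound = 2.
Scan x ∈ F_5. For each x, list the y ∈ F_5 with f(x, y) ≡ 0 and those with g(x, y) ≡ 0 (mod 5); the common zeros in that column are the intersection.
  x = 0: f ≡ 0 at y ∈ {4}; g ≡ 0 at y ∈ {2}; common: ∅.
  x = 1: f ≡ 0 at y ∈ {1}; g ≡ 0 at y ∈ {4}; common: ∅.
  x = 2: f ≡ 0 at y ∈ {3}; g ≡ 0 at y ∈ {2}; common: ∅.
  x = 3: f ≡ 0 at y ∈ {0}; g ≡ 0 at y ∈ ∅; common: ∅.
  x = 4: f ≡ 0 at y ∈ {2}; g ≡ 0 at y ∈ {4}; common: ∅.
Collecting: common zeros = ∅, so the count is 0.
Comparison with the Bézout bound: 0 ≤ 2 = deg(f)·deg(g), as expected for curves with no common component (the affine F_5-count falls short of the bound because intersections may lie at infinity, over extension fields, or carry multiplicity).


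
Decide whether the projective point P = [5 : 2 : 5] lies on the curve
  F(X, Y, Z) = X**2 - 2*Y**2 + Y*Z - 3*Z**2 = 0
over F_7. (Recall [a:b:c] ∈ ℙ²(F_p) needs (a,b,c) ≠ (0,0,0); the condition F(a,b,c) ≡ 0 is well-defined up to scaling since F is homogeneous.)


F(5,2,5) ≡ 1 (mod 7); P is NOT on the curve.

Evaluate F(5, 2, 5) term-by-term (mod 7).
  X**2 ↦ 1·25·1·1 = 25
  -2*Y**2 ↦ -2·1·4·1 = -8
  Y*Z ↦ 1·1·2·5 = 10
  -3*Z**2 ↦ -3·1·1·25 = -75
Sum: F(5, 2, 5) = (25) + (-8) + (10) + (-75) = -48.
Reducing mod 7: -48 ≡ 1 (mod 7).
Since F(a, b, c) ≡ 1 ≠ 0 (mod 7), P does NOT lie on the curve.


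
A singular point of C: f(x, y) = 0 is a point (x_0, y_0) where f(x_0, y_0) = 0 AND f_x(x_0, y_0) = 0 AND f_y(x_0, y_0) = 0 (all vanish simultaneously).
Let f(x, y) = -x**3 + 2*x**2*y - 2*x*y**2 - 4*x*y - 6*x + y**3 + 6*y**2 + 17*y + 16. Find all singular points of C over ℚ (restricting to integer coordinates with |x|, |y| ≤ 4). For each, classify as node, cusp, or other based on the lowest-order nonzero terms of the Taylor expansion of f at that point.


Singular points: {(-2, -3)}; classification: cusp.

Compute partial derivatives:
  f_x = -3*x**2 + 4*x*y - 2*y**2 - 4*y - 6.
  f_y = 2*x**2 - 4*x*y - 4*x + 3*y**2 + 12*y + 17.
Scan x_0 ∈ {−4, ..., 4}. For each x_0, f_y(x_0, y) is a polynomial in y; find its integer roots y ∈ {−4, ..., 4}, then test f_x and f at those candidates.
  x = -4: f_y(-4, y) = 3*y**2 + 28*y + 65; no integer root y with |y| ≤ 4.
  x = -3: f_y(-3, y) = 3*y**2 + 24*y + 47; no integer root y with |y| ≤ 4.
  x = -2: f_y(-2, y) = 3*y**2 + 20*y + 33; vanishes at y ∈ {-3}. (-2, -3): f_x = 0, f = 0 — SINGULAR.
  x = -1: f_y(-1, y) = 3*y**2 + 16*y + 23; no integer root y with |y| ≤ 4.
  x = 0: f_y(0, y) = 3*y**2 + 12*y + 17; no integer root y with |y| ≤ 4.
  x = 1: f_y(1, y) = 3*y**2 + 8*y + 15; no integer root y with |y| ≤ 4.
  x = 2: f_y(2, y) = 3*y**2 + 4*y + 17; no integer root y with |y| ≤ 4.
  x = 3: f_y(3, y) = 3*y**2 + 23; no integer root y with |y| ≤ 4.
  x = 4: f_y(4, y) = 3*y**2 - 4*y + 33; no integer root y with |y| ≤ 4.
Only singular point on the grid: (-2, -3).
Classify: substitute x = -2 + u, y = -3 + v and expand: f = -u**3 + 2*u**2*v - 2*u*v**2 + v**3 + v**2.
No constant or linear terms (consistent with a singular point). Quadratic part: v**2. Cubic part: -u**3 + 2*u**2*v - 2*u*v**2 + v**3.
The quadratic part v**2 is a perfect square, so there is a single (double) tangent line v = 0, i.e. y = -3. Restricting the cubic part to that line (v = 0) leaves -u**3 ≠ 0, so f is not divisible by v and the branch is v² ≈ u**3 to lowest order — this is a cusp.
Classification: cusp.


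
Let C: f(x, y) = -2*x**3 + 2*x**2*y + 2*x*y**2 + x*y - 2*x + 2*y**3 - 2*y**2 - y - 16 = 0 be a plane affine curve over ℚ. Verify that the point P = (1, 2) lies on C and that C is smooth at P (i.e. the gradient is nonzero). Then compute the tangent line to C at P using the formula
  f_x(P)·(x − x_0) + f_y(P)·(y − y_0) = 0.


Tangent line at P: 10*x + 26*y - 62 = 0.

Step 1: f(1, 2) = 0, so P lies on C.
Step 2: partial derivatives
  f_x(x, y) = -6*x**2 + 4*x*y + 2*y**2 + y - 2, f_y(x, y) = 2*x**2 + 4*x*y + x + 6*y**2 - 4*y - 1.
  f_x(P) = 10, f_y(P) = 26 (gradient nonzero, so P is smooth).
Step 3: tangent line at P: 10·(x − 1) + 26·(y − 2) = 0.
Expanding: 10*x + 26*y - 62 = 0.


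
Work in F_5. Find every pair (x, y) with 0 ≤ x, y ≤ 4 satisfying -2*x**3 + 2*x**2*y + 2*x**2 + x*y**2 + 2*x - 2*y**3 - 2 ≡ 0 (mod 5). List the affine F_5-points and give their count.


Affine F_5-points: {(0, 4), (1, 0), (2, 4), (3, 2), (3, 3), (3, 4), (4, 0)}; count = 7.

For each of the 25 pairs (x, y) ∈ F_5², evaluate f(x, y) mod 5. Record the zeros.
  x = 0: [0↦3, 1↦1, 2↦2, 3↦4, 4↦0]  zeros at y ∈ {4}
  x = 1: [0↦0, 1↦1, 2↦2, 3↦1, 4↦1]  zeros at y ∈ {0}
  x = 2: [0↦4, 1↦2, 2↦2, 3↦2, 4↦0]  zeros at y ∈ {4}
  x = 3: [0↦3, 1↦2, 2↦0, 3↦0, 4↦0]  zeros at y ∈ {2, 3, 4}
  x = 4: [0↦0, 1↦4, 2↦4, 3↦3, 4↦4]  zeros at y ∈ {0}
Collecting zeros: affine points = {(0, 4), (1, 0), (2, 4), (3, 2), (3, 3), (3, 4), (4, 0)}.
Total count |C(F_5)_aff| = 7.


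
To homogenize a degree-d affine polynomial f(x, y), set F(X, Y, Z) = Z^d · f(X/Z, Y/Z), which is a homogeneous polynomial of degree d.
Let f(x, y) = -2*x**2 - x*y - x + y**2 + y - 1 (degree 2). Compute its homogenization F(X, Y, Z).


F(X, Y, Z) = -2*X**2 - X*Y - X*Z + Y**2 + Y*Z - Z**2

deg(f) = 2.
Substitute x = X/Z, y = Y/Z into f, then multiply by Z^2.
  monomial -2·x^2·y^0 ↦ -2·X^2·Y^0·Z^0.
  monomial -1·x^1·y^1 ↦ -1·X^1·Y^1·Z^0.
  monomial -1·x^1·y^0 ↦ -1·X^1·Y^0·Z^1.
  monomial 1·x^0·y^2 ↦ 1·X^0·Y^2·Z^0.
  monomial 1·x^0·y^1 ↦ 1·X^0·Y^1·Z^1.
  monomial -1·x^0·y^0 ↦ -1·X^0·Y^0·Z^2.
Collecting: F(X, Y, Z) = -2*X**2 - X*Y - X*Z + Y**2 + Y*Z - Z**2.


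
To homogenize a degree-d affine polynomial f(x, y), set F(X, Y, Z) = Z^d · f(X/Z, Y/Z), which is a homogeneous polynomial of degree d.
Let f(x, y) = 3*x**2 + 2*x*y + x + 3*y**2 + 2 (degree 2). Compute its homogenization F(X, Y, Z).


F(X, Y, Z) = 3*X**2 + 2*X*Y + X*Z + 3*Y**2 + 2*Z**2

deg(f) = 2.
Substitute x = X/Z, y = Y/Z into f, then multiply by Z^2.
  monomial 3·x^2·y^0 ↦ 3·X^2·Y^0·Z^0.
  monomial 2·x^1·y^1 ↦ 2·X^1·Y^1·Z^0.
  monomial 1·x^1·y^0 ↦ 1·X^1·Y^0·Z^1.
  monomial 3·x^0·y^2 ↦ 3·X^0·Y^2·Z^0.
  monomial 2·x^0·y^0 ↦ 2·X^0·Y^0·Z^2.
Collecting: F(X, Y, Z) = 3*X**2 + 2*X*Y + X*Z + 3*Y**2 + 2*Z**2.


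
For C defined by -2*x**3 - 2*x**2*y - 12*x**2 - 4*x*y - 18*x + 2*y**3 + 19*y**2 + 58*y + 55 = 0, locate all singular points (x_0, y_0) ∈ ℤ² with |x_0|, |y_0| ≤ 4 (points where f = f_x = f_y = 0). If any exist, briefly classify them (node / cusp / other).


Singular points: {(-1, -3)}; classification: cusp.

Compute partial derivatives:
  f_x = -6*x**2 - 4*x*y - 24*x - 4*y - 18.
  f_y = -2*x**2 - 4*x + 6*y**2 + 38*y + 58.
Scan x_0 ∈ {−4, ..., 4}. For each x_0, f_y(x_0, y) is a polynomial in y; find its integer roots y ∈ {−4, ..., 4}, then test f_x and f at those candidates.
  x = -4: f_y(-4, y) = 6*y**2 + 38*y + 42; no integer root y with |y| ≤ 4.
  x = -3: f_y(-3, y) = 6*y**2 + 38*y + 52; vanishes at y ∈ {-2}. (-3, -2): f_x = -16 ≠ 0.
  x = -2: f_y(-2, y) = 6*y**2 + 38*y + 58; no integer root y with |y| ≤ 4.
  x = -1: f_y(-1, y) = 6*y**2 + 38*y + 60; vanishes at y ∈ {-3}. (-1, -3): f_x = 0, f = 0 — SINGULAR.
  x = 0: f_y(0, y) = 6*y**2 + 38*y + 58; no integer root y with |y| ≤ 4.
  x = 1: f_y(1, y) = 6*y**2 + 38*y + 52; vanishes at y ∈ {-2}. (1, -2): f_x = -32 ≠ 0.
  x = 2: f_y(2, y) = 6*y**2 + 38*y + 42; no integer root y with |y| ≤ 4.
  x = 3: f_y(3, y) = 6*y**2 + 38*y + 28; no integer root y with |y| ≤ 4.
  x = 4: f_y(4, y) = 6*y**2 + 38*y + 10; no integer root y with |y| ≤ 4.
Only singular point on the grid: (-1, -3).
Classify: substitute x = -1 + u, y = -3 + v and expand: f = -2*u**3 - 2*u**2*v + 2*v**3 + v**2.
No constant or linear terms (consistent with a singular point). Quadratic part: v**2. Cubic part: -2*u**3 - 2*u**2*v + 2*v**3.
The quadratic part v**2 is a perfect square, so there is a single (double) tangent line v = 0, i.e. y = -3. Restricting the cubic part to that line (v = 0) leaves -2*u**3 ≠ 0, so f is not divisible by v and the branch is v² ≈ 2*u**3 to lowest order — this is a cusp.
Classification: cusp.


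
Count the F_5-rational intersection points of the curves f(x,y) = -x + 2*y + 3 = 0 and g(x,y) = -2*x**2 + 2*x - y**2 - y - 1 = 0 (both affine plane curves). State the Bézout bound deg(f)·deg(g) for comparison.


Common zeros: ∅; count = 0; Bézout bound = 2.

deg(f) = 1, deg(g) = 2, so Bézout bound = 2.
Scan x ∈ F_5. For each x, list the y ∈ F_5 with f(x, y) ≡ 0 and those with g(x, y) ≡ 0 (mod 5); the common zeros in that column are the intersection.
  x = 0: f ≡ 0 at y ∈ {1}; g ≡ 0 at y ∈ ∅; common: ∅.
  x = 1: f ≡ 0 at y ∈ {4}; g ≡ 0 at y ∈ ∅; common: ∅.
  x = 2: f ≡ 0 at y ∈ {2}; g ≡ 0 at y ∈ {0, 4}; common: ∅.
  x = 3: f ≡ 0 at y ∈ {0}; g ≡ 0 at y ∈ {1, 3}; common: ∅.
  x = 4: f ≡ 0 at y ∈ {3}; g ≡ 0 at y ∈ {0, 4}; common: ∅.
Collecting: common zeros = ∅, so the count is 0.
Comparison with the Bézout bound: 0 ≤ 2 = deg(f)·deg(g), as expected for curves with no common component (the affine F_5-count falls short of the bound because intersections may lie at infinity, over extension fields, or carry multiplicity).


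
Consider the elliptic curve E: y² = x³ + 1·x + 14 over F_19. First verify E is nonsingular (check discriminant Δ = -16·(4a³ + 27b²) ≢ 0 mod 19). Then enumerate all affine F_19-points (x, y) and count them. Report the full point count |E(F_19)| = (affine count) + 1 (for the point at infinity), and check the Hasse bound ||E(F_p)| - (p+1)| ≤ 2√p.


Affine points = {(1, 4), (1, 15), (2, 9), (2, 10), (3, 5), (3, 14), (4, 5), (4, 14), (5, 7), (5, 12), (9, 7), (9, 12), (10, 6), (10, 13), (11, 8), (11, 11), (12, 5), (12, 14), (13, 1), (13, 18), (14, 6), (14, 13), (17, 2), (17, 17)}; affine count = 24; |E(F_19)| = 25.

Discriminant check: Δ ∝ 4a³ + 27b² = 4·1³ + 27·14² = 4·1 + 27·196 ≡ 14 (mod 19). Nonzero ⇒ E is nonsingular.
For each x ∈ F_19, compute rhs = x³ + 1·x + 14 mod 19, then count y ∈ F_19 with y² ≡ rhs.
  x = 0: rhs = 14, matching y values: none (0 points).
  x = 1: rhs = 16, matching y values: 4, 15 (2 points).
  x = 2: rhs = 5, matching y values: 9, 10 (2 points).
  x = 3: rhs = 6, matching y values: 5, 14 (2 points).
  x = 4: rhs = 6, matching y values: 5, 14 (2 points).
  x = 5: rhs = 11, matching y values: 7, 12 (2 points).
  x = 6: rhs = 8, matching y values: none (0 points).
  x = 7: rhs = 3, matching y values: none (0 points).
  x = 8: rhs = 2, matching y values: none (0 points).
  x = 9: rhs = 11, matching y values: 7, 12 (2 points).
  x = 10: rhs = 17, matching y values: 6, 13 (2 points).
  x = 11: rhs = 7, matching y values: 8, 11 (2 points).
  x = 12: rhs = 6, matching y values: 5, 14 (2 points).
  x = 13: rhs = 1, matching y values: 1, 18 (2 points).
  x = 14: rhs = 17, matching y values: 6, 13 (2 points).
  x = 15: rhs = 3, matching y values: none (0 points).
  x = 16: rhs = 3, matching y values: none (0 points).
  x = 17: rhs = 4, matching y values: 2, 17 (2 points).
  x = 18: rhs = 12, matching y values: none (0 points).
Total affine count: 24.
Full point count |E(F_19)| = 24 + 1 = 25.
Hasse bound: |25 − (19+1)| = |5| = 5 ≤ 2√19 ≈ 8.7178 ✓.


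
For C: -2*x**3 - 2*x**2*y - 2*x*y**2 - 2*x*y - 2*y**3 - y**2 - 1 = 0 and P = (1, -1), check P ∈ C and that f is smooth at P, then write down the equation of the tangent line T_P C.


Tangent line at P: -2*x - 4*y - 2 = 0.

Step 1: f(1, -1) = 0, so P lies on C.
Step 2: partial derivatives
  f_x(x, y) = -6*x**2 - 4*x*y - 2*y**2 - 2*y, f_y(x, y) = -2*x**2 - 4*x*y - 2*x - 6*y**2 - 2*y.
  f_x(P) = -2, f_y(P) = -4 (gradient nonzero, so P is smooth).
Step 3: tangent line at P: -2·(x − 1) + -4·(y − -1) = 0.
Expanding: -2*x - 4*y - 2 = 0.


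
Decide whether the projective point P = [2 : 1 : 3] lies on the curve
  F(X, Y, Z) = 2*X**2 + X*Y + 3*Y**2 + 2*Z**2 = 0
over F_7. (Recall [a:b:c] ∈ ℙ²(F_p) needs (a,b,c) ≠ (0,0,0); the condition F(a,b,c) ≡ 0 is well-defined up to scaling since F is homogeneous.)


F(2,1,3) ≡ 3 (mod 7); P is NOT on the curve.

Evaluate F(2, 1, 3) term-by-term (mod 7).
  2*X**2 ↦ 2·4·1·1 = 8
  X*Y ↦ 1·2·1·1 = 2
  3*Y**2 ↦ 3·1·1·1 = 3
  2*Z**2 ↦ 2·1·1·9 = 18
Sum: F(2, 1, 3) = (8) + (2) + (3) + (18) = 31.
Reducing mod 7: 31 ≡ 3 (mod 7).
Since F(a, b, c) ≡ 3 ≠ 0 (mod 7), P does NOT lie on the curve.


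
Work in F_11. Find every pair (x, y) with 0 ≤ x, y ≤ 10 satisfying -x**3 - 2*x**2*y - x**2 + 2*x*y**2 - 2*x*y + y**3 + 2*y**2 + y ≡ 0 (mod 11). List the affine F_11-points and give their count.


Affine F_11-points: {(0, 0), (0, 10), (1, 1), (3, 6), (4, 2), (8, 7), (9, 1), (10, 0)}; count = 8.

For each of the 121 pairs (x, y) ∈ F_11², evaluate f(x, y) mod 11. Record the zeros.
  x = 0: [0↦0, 1↦4, 2↦7, 3↦4, 4↦1, 5↦4, 6↦8, 7↦8, 8↦10, 9↦9, 10↦0]  zeros at y ∈ {0, 10}
  x = 1: [0↦9, 1↦0, 2↦5, 3↦8, 4↦4, 5↦10, 6↦10, 7↦10, 8↦5, 9↦1, 10↦4]  zeros at y ∈ {1}
  x = 2: [0↦10, 1↦6, 2↦9, 3↦3, 4↦5, 5↦10, 6↦2, 7↦9, 8↦4, 9↦4, 10↦4]  zeros at y ∈ ∅
  x = 3: [0↦8, 1↦5, 2↦2, 3↦5, 4↦9, 5↦9, 6↦0, 7↦10, 8↦1, 9↦1, 10↦5]  zeros at y ∈ {6}
  x = 4: [0↦8, 1↦2, 2↦0, 3↦8, 4↦10, 5↦1, 6↦9, 7↦7, 8↦1, 9↦8, 10↦1]  zeros at y ∈ {2}
  x = 5: [0↦4, 1↦2, 2↦8, 3↦6, 4↦2, 5↦2, 6↦1, 7↦5, 8↦9, 9↦8, 10↦8]  zeros at y ∈ ∅
  x = 6: [0↦1, 1↦10, 2↦9, 3↦4, 4↦1, 5↦6, 6↦3, 7↦9, 8↦8, 9↦6, 10↦9]  zeros at y ∈ ∅
  x = 7: [0↦4, 1↦9, 2↦8, 3↦7, 4↦1, 5↦7, 6↦9, 7↦2, 8↦3, 9↦7, 10↦9]  zeros at y ∈ ∅
  x = 8: [0↦7, 1↦4, 2↦10, 3↦9, 4↦7, 5↦10, 6↦2, 7↦0, 8↦10, 9↦5, 10↦2]  zeros at y ∈ {7}
  x = 9: [0↦4, 1↦0, 2↦9, 3↦4, 4↦2, 5↦9, 6↦9, 7↦8, 8↦1, 9↦5, 10↦4]  zeros at y ∈ {1}
  x = 10: [0↦0, 1↦2, 2↦10, 3↦8, 4↦2, 5↦9, 6↦2, 7↦9, 8↦3, 9↦1, 10↦9]  zeros at y ∈ {0}
Collecting zeros: affine points = {(0, 0), (0, 10), (1, 1), (3, 6), (4, 2), (8, 7), (9, 1), (10, 0)}.
Total count |C(F_11)_aff| = 8.


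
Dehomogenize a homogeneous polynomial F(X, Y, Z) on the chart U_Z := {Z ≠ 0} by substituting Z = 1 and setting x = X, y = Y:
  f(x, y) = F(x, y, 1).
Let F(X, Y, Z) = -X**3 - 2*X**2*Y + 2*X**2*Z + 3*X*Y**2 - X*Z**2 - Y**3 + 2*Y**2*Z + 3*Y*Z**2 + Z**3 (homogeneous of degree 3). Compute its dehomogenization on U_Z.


f(x, y) = -x**3 - 2*x**2*y + 2*x**2 + 3*x*y**2 - x - y**3 + 2*y**2 + 3*y + 1

On U_Z we set Z = 1. Each monomial c·X^i·Y^j·Z^k in F becomes c·x^i·y^j·1^k = c·x^i·y^j.
Substituting Z = 1: F(X, Y, 1) = -x**3 - 2*x**2*y + 2*x**2 + 3*x*y**2 - x - y**3 + 2*y**2 + 3*y + 1.
Note: deg(f) ≤ deg(F) = 3; strict inequality happens when F is divisible by Z (lost terms).


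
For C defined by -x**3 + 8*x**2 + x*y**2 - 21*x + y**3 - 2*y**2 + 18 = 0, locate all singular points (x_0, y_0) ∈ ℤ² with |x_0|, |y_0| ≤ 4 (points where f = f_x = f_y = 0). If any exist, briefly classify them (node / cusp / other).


Singular points: {(3, 0)}; classification: node.

Compute partial derivatives:
  f_x = -3*x**2 + 16*x + y**2 - 21.
  f_y = 2*x*y + 3*y**2 - 4*y.
Scan x_0 ∈ {−4, ..., 4}. For each x_0, f_y(x_0, y) is a polynomial in y; find its integer roots y ∈ {−4, ..., 4}, then test f_x and f at those candidates.
  x = -4: f_y(-4, y) = 3*y**2 - 12*y; vanishes at y ∈ {0, 4}. (-4, 0): f_x = -133 ≠ 0; (-4, 4): f_x = -117 ≠ 0.
  x = -3: f_y(-3, y) = 3*y**2 - 10*y; vanishes at y ∈ {0}. (-3, 0): f_x = -96 ≠ 0.
  x = -2: f_y(-2, y) = 3*y**2 - 8*y; vanishes at y ∈ {0}. (-2, 0): f_x = -65 ≠ 0.
  x = -1: f_y(-1, y) = 3*y**2 - 6*y; vanishes at y ∈ {0, 2}. (-1, 0): f_x = -40 ≠ 0; (-1, 2): f_x = -36 ≠ 0.
  x = 0: f_y(0, y) = 3*y**2 - 4*y; vanishes at y ∈ {0}. (0, 0): f_x = -21 ≠ 0.
  x = 1: f_y(1, y) = 3*y**2 - 2*y; vanishes at y ∈ {0}. (1, 0): f_x = -8 ≠ 0.
  x = 2: f_y(2, y) = 3*y**2; vanishes at y ∈ {0}. (2, 0): f_x = -1 ≠ 0.
  x = 3: f_y(3, y) = 3*y**2 + 2*y; vanishes at y ∈ {0}. (3, 0): f_x = 0, f = 0 — SINGULAR.
  x = 4: f_y(4, y) = 3*y**2 + 4*y; vanishes at y ∈ {0}. (4, 0): f_x = -5 ≠ 0.
Only singular point on the grid: (3, 0).
Classify: substitute x = 3 + u, y = 0 + v and expand: f = -u**3 - u**2 + u*v**2 + v**3 + v**2.
No constant or linear terms (consistent with a singular point). Quadratic part: -u**2 + v**2. Cubic part: -u**3 + u*v**2 + v**3.
The quadratic part v**2 - u**2 = (v − u)(v + u) splits into two distinct linear factors, so there are two distinct tangent lines y − 0 = ±(x − 3) — this is a node (ordinary double point).
Classification: node.


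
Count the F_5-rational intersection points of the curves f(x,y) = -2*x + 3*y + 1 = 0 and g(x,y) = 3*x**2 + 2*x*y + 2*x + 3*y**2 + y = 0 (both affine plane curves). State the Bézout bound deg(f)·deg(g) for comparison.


Common zeros: {(0, 3), (4, 4)}; count = 2; Bézout bound = 2.

deg(f) = 1, deg(g) = 2, so Bézout bound = 2.
Scan x ∈ F_5. For each x, list the y ∈ F_5 with f(x, y) ≡ 0 and those with g(x, y) ≡ 0 (mod 5); the common zeros in that column are the intersection.
  x = 0: f ≡ 0 at y ∈ {3}; g ≡ 0 at y ∈ {0, 3}; common: {3}.
  x = 1: f ≡ 0 at y ∈ {2}; g ≡ 0 at y ∈ {0, 4}; common: ∅.
  x = 2: f ≡ 0 at y ∈ {1}; g ≡ 0 at y ∈ ∅; common: ∅.
  x = 3: f ≡ 0 at y ∈ {0}; g ≡ 0 at y ∈ ∅; common: ∅.
  x = 4: f ≡ 0 at y ∈ {4}; g ≡ 0 at y ∈ {3, 4}; common: {4}.
Collecting: common zeros = {(0, 3), (4, 4)}, so the count is 2.
Comparison with the Bézout bound: 2 ≤ 2 = deg(f)·deg(g), as expected for curves with no common component (the bound is attained).


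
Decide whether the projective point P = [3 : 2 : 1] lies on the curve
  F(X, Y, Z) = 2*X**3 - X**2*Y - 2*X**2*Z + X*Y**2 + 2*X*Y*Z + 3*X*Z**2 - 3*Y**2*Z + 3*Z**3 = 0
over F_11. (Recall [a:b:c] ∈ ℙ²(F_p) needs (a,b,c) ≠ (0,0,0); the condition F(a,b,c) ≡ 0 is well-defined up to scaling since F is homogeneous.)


F(3,2,1) ≡ 9 (mod 11); P is NOT on the curve.

Evaluate F(3, 2, 1) term-by-term (mod 11).
  2*X**3 ↦ 2·27·1·1 = 54
  -X**2*Y ↦ -1·9·2·1 = -18
  -2*X**2*Z ↦ -2·9·1·1 = -18
  X*Y**2 ↦ 1·3·4·1 = 12
  2*X*Y*Z ↦ 2·3·2·1 = 12
  3*X*Z**2 ↦ 3·3·1·1 = 9
  -3*Y**2*Z ↦ -3·1·4·1 = -12
  3*Z**3 ↦ 3·1·1·1 = 3
Sum: F(3, 2, 1) = (54) + (-18) + (-18) + (12) + (12) + (9) + (-12) + (3) = 42.
Reducing mod 11: 42 ≡ 9 (mod 11).
Since F(a, b, c) ≡ 9 ≠ 0 (mod 11), P does NOT lie on the curve.


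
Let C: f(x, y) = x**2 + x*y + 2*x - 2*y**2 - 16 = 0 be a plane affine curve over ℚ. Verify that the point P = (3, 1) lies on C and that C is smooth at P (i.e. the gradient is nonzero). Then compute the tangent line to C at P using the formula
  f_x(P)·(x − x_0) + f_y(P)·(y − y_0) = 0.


Tangent line at P: 9*x - y - 26 = 0.

Step 1: f(3, 1) = 0, so P lies on C.
Step 2: partial derivatives
  f_x(x, y) = 2*x + y + 2, f_y(x, y) = x - 4*y.
  f_x(P) = 9, f_y(P) = -1 (gradient nonzero, so P is smooth).
Step 3: tangent line at P: 9·(x − 3) + -1·(y − 1) = 0.
Expanding: 9*x - y - 26 = 0.


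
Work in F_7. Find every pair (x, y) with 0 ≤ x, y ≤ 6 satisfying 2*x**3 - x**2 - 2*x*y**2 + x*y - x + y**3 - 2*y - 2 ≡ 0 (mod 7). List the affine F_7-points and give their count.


Affine F_7-points: {(2, 2), (6, 6)}; count = 2.

For each of the 49 pairs (x, y) ∈ F_7², evaluate f(x, y) mod 7. Record the zeros.
  x = 0: [0↦5, 1↦4, 2↦2, 3↦5, 4↦5, 5↦1, 6↦6]  zeros at y ∈ ∅
  x = 1: [0↦5, 1↦3, 2↦3, 3↦4, 4↦5, 5↦5, 6↦3]  zeros at y ∈ ∅
  x = 2: [0↦1, 1↦5, 2↦0, 3↦6, 4↦1, 5↦5, 6↦3]  zeros at y ∈ {2}
  x = 3: [0↦5, 1↦1, 2↦5, 3↦2, 4↦5, 5↦6, 6↦4]  zeros at y ∈ ∅
  x = 4: [0↦1, 1↦3, 2↦2, 3↦4, 4↦1, 5↦6, 6↦4]  zeros at y ∈ ∅
  x = 5: [0↦1, 1↦2, 2↦3, 3↦3, 4↦1, 5↦3, 6↦1]  zeros at y ∈ ∅
  x = 6: [0↦3, 1↦3, 2↦6, 3↦4, 4↦3, 5↦2, 6↦0]  zeros at y ∈ {6}
Collecting zeros: affine points = {(2, 2), (6, 6)}.
Total count |C(F_7)_aff| = 2.


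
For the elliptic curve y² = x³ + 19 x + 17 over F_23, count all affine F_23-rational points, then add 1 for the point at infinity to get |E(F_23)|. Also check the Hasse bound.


Affine points = {(3, 3), (3, 20), (6, 5), (6, 18), (11, 4), (11, 19), (12, 8), (12, 15), (13, 0), (16, 1), (16, 22), (17, 3), (17, 20), (18, 2), (18, 21), (20, 5), (20, 18)}; affine count = 17; |E(F_23)| = 18.

Discriminant check: Δ ∝ 4a³ + 27b² = 4·19³ + 27·17² = 4·6859 + 27·289 ≡ 3 (mod 23). Nonzero ⇒ E is nonsingular.
For each x ∈ F_23, compute rhs = x³ + 19·x + 17 mod 23, then count y ∈ F_23 with y² ≡ rhs.
  x = 0: rhs = 17, matching y values: none (0 points).
  x = 1: rhs = 14, matching y values: none (0 points).
  x = 2: rhs = 17, matching y values: none (0 points).
  x = 3: rhs = 9, matching y values: 3, 20 (2 points).
  x = 4: rhs = 19, matching y values: none (0 points).
  x = 5: rhs = 7, matching y values: none (0 points).
  x = 6: rhs = 2, matching y values: 5, 18 (2 points).
  x = 7: rhs = 10, matching y values: none (0 points).
  x = 8: rhs = 14, matching y values: none (0 points).
  x = 9: rhs = 20, matching y values: none (0 points).
  x = 10: rhs = 11, matching y values: none (0 points).
  x = 11: rhs = 16, matching y values: 4, 19 (2 points).
  x = 12: rhs = 18, matching y values: 8, 15 (2 points).
  x = 13: rhs = 0, matching y values: 0 (1 points).
  x = 14: rhs = 14, matching y values: none (0 points).
  x = 15: rhs = 20, matching y values: none (0 points).
  x = 16: rhs = 1, matching y values: 1, 22 (2 points).
  x = 17: rhs = 9, matching y values: 3, 20 (2 points).
  x = 18: rhs = 4, matching y values: 2, 21 (2 points).
  x = 19: rhs = 15, matching y values: none (0 points).
  x = 20: rhs = 2, matching y values: 5, 18 (2 points).
  x = 21: rhs = 17, matching y values: none (0 points).
  x = 22: rhs = 20, matching y values: none (0 points).
Total affine count: 17.
Full point count |E(F_23)| = 17 + 1 = 18.
Hasse bound: |18 − (23+1)| = |-6| = 6 ≤ 2√23 ≈ 9.5917 ✓.


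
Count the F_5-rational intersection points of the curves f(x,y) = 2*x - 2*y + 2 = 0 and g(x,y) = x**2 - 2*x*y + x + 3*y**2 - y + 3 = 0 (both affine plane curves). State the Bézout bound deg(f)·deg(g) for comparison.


Common zeros: {(0, 1), (3, 4)}; count = 2; Bézout bound = 2.

deg(f) = 1, deg(g) = 2, so Bézout bound = 2.
Scan x ∈ F_5. For each x, list the y ∈ F_5 with f(x, y) ≡ 0 and those with g(x, y) ≡ 0 (mod 5); the common zeros in that column are the intersection.
  x = 0: f ≡ 0 at y ∈ {1}; g ≡ 0 at y ∈ {1}; common: {1}.
  x = 1: f ≡ 0 at y ∈ {2}; g ≡ 0 at y ∈ {0, 1}; common: ∅.
  x = 2: f ≡ 0 at y ∈ {3}; g ≡ 0 at y ∈ ∅; common: ∅.
  x = 3: f ≡ 0 at y ∈ {4}; g ≡ 0 at y ∈ {0, 4}; common: {4}.
  x = 4: f ≡ 0 at y ∈ {0}; g ≡ 0 at y ∈ {4}; common: ∅.
Collecting: common zeros = {(0, 1), (3, 4)}, so the count is 2.
Comparison with the Bézout bound: 2 ≤ 2 = deg(f)·deg(g), as expected for curves with no common component (the bound is attained).


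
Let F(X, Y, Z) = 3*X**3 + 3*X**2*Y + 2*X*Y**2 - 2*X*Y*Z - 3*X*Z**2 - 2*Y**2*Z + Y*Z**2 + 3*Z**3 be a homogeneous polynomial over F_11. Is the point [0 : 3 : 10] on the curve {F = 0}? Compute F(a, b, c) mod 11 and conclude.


F(0,3,10) ≡ 7 (mod 11); P is NOT on the curve.

Evaluate F(0, 3, 10) term-by-term (mod 11).
  3*X**3 ↦ 3·0·1·1 = 0
  3*X**2*Y ↦ 3·0·3·1 = 0
  2*X*Y**2 ↦ 2·0·9·1 = 0
  -2*X*Y*Z ↦ -2·0·3·10 = 0
  -3*X*Z**2 ↦ -3·0·1·100 = 0
  -2*Y**2*Z ↦ -2·1·9·10 = -180
  Y*Z**2 ↦ 1·1·3·100 = 300
  3*Z**3 ↦ 3·1·1·1000 = 3000
Sum: F(0, 3, 10) = (0) + (0) + (0) + (0) + (0) + (-180) + (300) + (3000) = 3120.
Reducing mod 11: 3120 ≡ 7 (mod 11).
Since F(a, b, c) ≡ 7 ≠ 0 (mod 11), P does NOT lie on the curve.


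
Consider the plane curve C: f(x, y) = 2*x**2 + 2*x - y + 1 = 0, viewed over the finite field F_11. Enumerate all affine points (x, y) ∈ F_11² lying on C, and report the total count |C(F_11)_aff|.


Affine F_11-points: {(0, 1), (1, 5), (2, 2), (3, 3), (4, 8), (5, 6), (6, 8), (7, 3), (8, 2), (9, 5), (10, 1)}; count = 11.

For each of the 121 pairs (x, y) ∈ F_11², evaluate f(x, y) mod 11. Record the zeros.
  x = 0: [0↦1, 1↦0, 2↦10, 3↦9, 4↦8, 5↦7, 6↦6, 7↦5, 8↦4, 9↦3, 10↦2]  zeros at y ∈ {1}
  x = 1: [0↦5, 1↦4, 2↦3, 3↦2, 4↦1, 5↦0, 6↦10, 7↦9, 8↦8, 9↦7, 10↦6]  zeros at y ∈ {5}
  x = 2: [0↦2, 1↦1, 2↦0, 3↦10, 4↦9, 5↦8, 6↦7, 7↦6, 8↦5, 9↦4, 10↦3]  zeros at y ∈ {2}
  x = 3: [0↦3, 1↦2, 2↦1, 3↦0, 4↦10, 5↦9, 6↦8, 7↦7, 8↦6, 9↦5, 10↦4]  zeros at y ∈ {3}
  x = 4: [0↦8, 1↦7, 2↦6, 3↦5, 4↦4, 5↦3, 6↦2, 7↦1, 8↦0, 9↦10, 10↦9]  zeros at y ∈ {8}
  x = 5: [0↦6, 1↦5, 2↦4, 3↦3, 4↦2, 5↦1, 6↦0, 7↦10, 8↦9, 9↦8, 10↦7]  zeros at y ∈ {6}
  x = 6: [0↦8, 1↦7, 2↦6, 3↦5, 4↦4, 5↦3, 6↦2, 7↦1, 8↦0, 9↦10, 10↦9]  zeros at y ∈ {8}
  x = 7: [0↦3, 1↦2, 2↦1, 3↦0, 4↦10, 5↦9, 6↦8, 7↦7, 8↦6, 9↦5, 10↦4]  zeros at y ∈ {3}
  x = 8: [0↦2, 1↦1, 2↦0, 3↦10, 4↦9, 5↦8, 6↦7, 7↦6, 8↦5, 9↦4, 10↦3]  zeros at y ∈ {2}
  x = 9: [0↦5, 1↦4, 2↦3, 3↦2, 4↦1, 5↦0, 6↦10, 7↦9, 8↦8, 9↦7, 10↦6]  zeros at y ∈ {5}
  x = 10: [0↦1, 1↦0, 2↦10, 3↦9, 4↦8, 5↦7, 6↦6, 7↦5, 8↦4, 9↦3, 10↦2]  zeros at y ∈ {1}
Collecting zeros: affine points = {(0, 1), (1, 5), (2, 2), (3, 3), (4, 8), (5, 6), (6, 8), (7, 3), (8, 2), (9, 5), (10, 1)}.
Total count |C(F_11)_aff| = 11.


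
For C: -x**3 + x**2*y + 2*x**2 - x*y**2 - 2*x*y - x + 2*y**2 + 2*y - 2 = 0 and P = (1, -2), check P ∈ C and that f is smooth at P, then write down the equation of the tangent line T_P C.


Tangent line at P: -4*x - 3*y - 2 = 0.

Step 1: f(1, -2) = 0, so P lies on C.
Step 2: partial derivatives
  f_x(x, y) = -3*x**2 + 2*x*y + 4*x - y**2 - 2*y - 1, f_y(x, y) = x**2 - 2*x*y - 2*x + 4*y + 2.
  f_x(P) = -4, f_y(P) = -3 (gradient nonzero, so P is smooth).
Step 3: tangent line at P: -4·(x − 1) + -3·(y − -2) = 0.
Expanding: -4*x - 3*y - 2 = 0.


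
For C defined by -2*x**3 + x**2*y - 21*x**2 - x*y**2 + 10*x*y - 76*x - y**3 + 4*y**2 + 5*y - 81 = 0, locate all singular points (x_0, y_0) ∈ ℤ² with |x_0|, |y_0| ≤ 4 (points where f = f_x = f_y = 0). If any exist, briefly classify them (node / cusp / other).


Singular points: {(-3, 2)}; classification: node.

Compute partial derivatives:
  f_x = -6*x**2 + 2*x*y - 42*x - y**2 + 10*y - 76.
  f_y = x**2 - 2*x*y + 10*x - 3*y**2 + 8*y + 5.
Scan x_0 ∈ {−4, ..., 4}. For each x_0, f_y(x_0, y) is a polynomial in y; find its integer roots y ∈ {−4, ..., 4}, then test f_x and f at those candidates.
  x = -4: f_y(-4, y) = -3*y**2 + 16*y - 19; no integer root y with |y| ≤ 4.
  x = -3: f_y(-3, y) = -3*y**2 + 14*y - 16; vanishes at y ∈ {2}. (-3, 2): f_x = 0, f = 0 — SINGULAR.
  x = -2: f_y(-2, y) = -3*y**2 + 12*y - 11; no integer root y with |y| ≤ 4.
  x = -1: f_y(-1, y) = -3*y**2 + 10*y - 4; no integer root y with |y| ≤ 4.
  x = 0: f_y(0, y) = -3*y**2 + 8*y + 5; no integer root y with |y| ≤ 4.
  x = 1: f_y(1, y) = -3*y**2 + 6*y + 16; no integer root y with |y| ≤ 4.
  x = 2: f_y(2, y) = -3*y**2 + 4*y + 29; no integer root y with |y| ≤ 4.
  x = 3: f_y(3, y) = -3*y**2 + 2*y + 44; no integer root y with |y| ≤ 4.
  x = 4: f_y(4, y) = 61 - 3*y**2; no integer root y with |y| ≤ 4.
Only singular point on the grid: (-3, 2).
Classify: substitute x = -3 + u, y = 2 + v and expand: f = -2*u**3 + u**2*v - u**2 - u*v**2 - v**3 + v**2.
No constant or linear terms (consistent with a singular point). Quadratic part: -u**2 + v**2. Cubic part: -2*u**3 + u**2*v - u*v**2 - v**3.
The quadratic part v**2 - u**2 = (v − u)(v + u) splits into two distinct linear factors, so there are two distinct tangent lines y − 2 = ±(x − -3) — this is a node (ordinary double point).
Classification: node.


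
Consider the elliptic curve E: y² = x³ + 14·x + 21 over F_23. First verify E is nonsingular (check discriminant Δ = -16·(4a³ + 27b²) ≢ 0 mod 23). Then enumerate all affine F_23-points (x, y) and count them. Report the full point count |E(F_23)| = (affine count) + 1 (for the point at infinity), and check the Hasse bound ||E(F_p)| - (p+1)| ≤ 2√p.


Affine points = {(1, 6), (1, 17), (4, 7), (4, 16), (5, 3), (5, 20), (7, 5), (7, 18), (8, 1), (8, 22), (9, 5), (9, 18), (12, 10), (12, 13), (13, 10), (13, 13), (15, 8), (15, 15), (19, 4), (19, 19), (21, 10), (21, 13), (22, 11), (22, 12)}; affine count = 24; |E(F_23)| = 25.

Discriminant check: Δ ∝ 4a³ + 27b² = 4·14³ + 27·21² = 4·2744 + 27·441 ≡ 21 (mod 23). Nonzero ⇒ E is nonsingular.
For each x ∈ F_23, compute rhs = x³ + 14·x + 21 mod 23, then count y ∈ F_23 with y² ≡ rhs.
  x = 0: rhs = 21, matching y values: none (0 points).
  x = 1: rhs = 13, matching y values: 6, 17 (2 points).
  x = 2: rhs = 11, matching y values: none (0 points).
  x = 3: rhs = 21, matching y values: none (0 points).
  x = 4: rhs = 3, matching y values: 7, 16 (2 points).
  x = 5: rhs = 9, matching y values: 3, 20 (2 points).
  x = 6: rhs = 22, matching y values: none (0 points).
  x = 7: rhs = 2, matching y values: 5, 18 (2 points).
  x = 8: rhs = 1, matching y values: 1, 22 (2 points).
  x = 9: rhs = 2, matching y values: 5, 18 (2 points).
  x = 10: rhs = 11, matching y values: none (0 points).
  x = 11: rhs = 11, matching y values: none (0 points).
  x = 12: rhs = 8, matching y values: 10, 13 (2 points).
  x = 13: rhs = 8, matching y values: 10, 13 (2 points).
  x = 14: rhs = 17, matching y values: none (0 points).
  x = 15: rhs = 18, matching y values: 8, 15 (2 points).
  x = 16: rhs = 17, matching y values: none (0 points).
  x = 17: rhs = 20, matching y values: none (0 points).
  x = 18: rhs = 10, matching y values: none (0 points).
  x = 19: rhs = 16, matching y values: 4, 19 (2 points).
  x = 20: rhs = 21, matching y values: none (0 points).
  x = 21: rhs = 8, matching y values: 10, 13 (2 points).
  x = 22: rhs = 6, matching y values: 11, 12 (2 points).
Total affine count: 24.
Full point count |E(F_23)| = 24 + 1 = 25.
Hasse bound: |25 − (23+1)| = |1| = 1 ≤ 2√23 ≈ 9.5917 ✓.
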